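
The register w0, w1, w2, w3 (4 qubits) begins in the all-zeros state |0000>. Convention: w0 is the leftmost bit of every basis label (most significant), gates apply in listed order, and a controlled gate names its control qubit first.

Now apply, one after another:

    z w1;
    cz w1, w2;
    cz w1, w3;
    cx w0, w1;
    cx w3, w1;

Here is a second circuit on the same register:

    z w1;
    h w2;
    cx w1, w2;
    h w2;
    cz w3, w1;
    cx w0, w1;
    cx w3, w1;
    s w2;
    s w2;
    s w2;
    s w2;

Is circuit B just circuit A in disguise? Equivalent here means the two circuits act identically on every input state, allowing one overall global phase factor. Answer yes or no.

Yes: on every input state the two circuits agree up to one overall phase factor.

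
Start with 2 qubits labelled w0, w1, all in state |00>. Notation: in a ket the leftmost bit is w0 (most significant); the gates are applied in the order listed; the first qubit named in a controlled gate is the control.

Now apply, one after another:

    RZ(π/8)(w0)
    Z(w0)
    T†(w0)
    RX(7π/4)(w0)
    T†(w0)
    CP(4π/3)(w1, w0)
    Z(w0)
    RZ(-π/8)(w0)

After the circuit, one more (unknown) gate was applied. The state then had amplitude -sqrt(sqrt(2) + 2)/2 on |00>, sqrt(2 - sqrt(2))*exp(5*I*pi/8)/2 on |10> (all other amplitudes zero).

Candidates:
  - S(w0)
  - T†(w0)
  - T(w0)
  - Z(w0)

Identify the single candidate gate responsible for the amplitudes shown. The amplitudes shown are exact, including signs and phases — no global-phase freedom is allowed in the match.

The unique candidate consistent with the amplitudes is S(w0).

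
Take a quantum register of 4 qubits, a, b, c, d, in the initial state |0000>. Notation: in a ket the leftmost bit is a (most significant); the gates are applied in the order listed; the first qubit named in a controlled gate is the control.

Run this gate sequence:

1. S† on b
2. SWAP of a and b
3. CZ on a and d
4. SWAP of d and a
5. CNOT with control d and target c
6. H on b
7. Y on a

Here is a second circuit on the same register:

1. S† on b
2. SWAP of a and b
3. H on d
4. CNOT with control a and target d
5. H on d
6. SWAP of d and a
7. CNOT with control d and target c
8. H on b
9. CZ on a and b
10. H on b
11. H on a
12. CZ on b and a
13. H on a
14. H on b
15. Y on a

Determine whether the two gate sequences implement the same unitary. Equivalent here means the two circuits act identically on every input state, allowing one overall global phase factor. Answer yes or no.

No: there is an input state on which the two circuits produce genuinely different outputs (not merely differing by a phase).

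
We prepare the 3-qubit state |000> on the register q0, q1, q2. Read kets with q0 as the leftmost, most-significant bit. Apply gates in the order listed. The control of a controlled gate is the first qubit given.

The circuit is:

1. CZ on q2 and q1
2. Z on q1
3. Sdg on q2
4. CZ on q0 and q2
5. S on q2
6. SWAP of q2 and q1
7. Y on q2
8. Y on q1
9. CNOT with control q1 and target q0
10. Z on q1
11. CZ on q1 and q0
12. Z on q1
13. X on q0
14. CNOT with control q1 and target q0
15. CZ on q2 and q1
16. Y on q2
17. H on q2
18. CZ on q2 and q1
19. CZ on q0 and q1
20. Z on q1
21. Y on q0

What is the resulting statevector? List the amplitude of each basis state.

After the circuit, the state carries amplitude sqrt(2)/2 on |010>, -sqrt(2)/2 on |011>, and 0 on every other basis state.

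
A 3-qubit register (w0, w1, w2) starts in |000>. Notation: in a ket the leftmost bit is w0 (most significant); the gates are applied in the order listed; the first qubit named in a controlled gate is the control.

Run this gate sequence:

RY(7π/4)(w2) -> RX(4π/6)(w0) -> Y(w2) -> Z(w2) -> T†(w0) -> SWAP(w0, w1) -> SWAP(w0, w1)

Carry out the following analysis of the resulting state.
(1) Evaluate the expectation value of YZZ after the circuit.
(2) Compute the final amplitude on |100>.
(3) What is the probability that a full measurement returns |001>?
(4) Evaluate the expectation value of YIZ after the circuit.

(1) The observable YZZ averages to sqrt(3)/4.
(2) The final state's coefficient on |100> equals sqrt(6 - 3*sqrt(2))*exp(3*I*pi/4)/4.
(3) Outcome |001> occurs with probability sqrt(2)/16 + 1/8.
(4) The expectation value of YIZ is sqrt(3)/4.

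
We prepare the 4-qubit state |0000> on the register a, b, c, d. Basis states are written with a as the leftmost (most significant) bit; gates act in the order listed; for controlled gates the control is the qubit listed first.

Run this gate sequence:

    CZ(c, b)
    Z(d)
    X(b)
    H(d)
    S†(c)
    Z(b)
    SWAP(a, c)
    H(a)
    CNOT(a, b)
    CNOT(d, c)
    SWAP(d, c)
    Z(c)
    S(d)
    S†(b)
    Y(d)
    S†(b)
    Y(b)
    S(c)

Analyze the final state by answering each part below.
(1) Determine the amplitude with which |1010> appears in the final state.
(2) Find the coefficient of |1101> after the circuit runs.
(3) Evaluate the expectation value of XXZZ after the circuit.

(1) The amplitude on |1010> is 0.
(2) The final state's coefficient on |1101> equals 1/2.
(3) In the final state, XXZZ has expectation -1.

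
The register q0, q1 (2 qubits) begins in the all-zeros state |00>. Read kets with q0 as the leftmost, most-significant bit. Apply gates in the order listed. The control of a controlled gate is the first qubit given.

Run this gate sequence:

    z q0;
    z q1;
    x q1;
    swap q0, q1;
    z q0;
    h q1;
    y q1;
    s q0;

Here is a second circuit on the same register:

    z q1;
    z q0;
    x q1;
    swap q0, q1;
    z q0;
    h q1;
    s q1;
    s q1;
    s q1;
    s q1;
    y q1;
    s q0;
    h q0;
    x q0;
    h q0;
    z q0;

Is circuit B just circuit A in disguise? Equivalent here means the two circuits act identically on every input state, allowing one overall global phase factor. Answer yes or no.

Yes — the two circuits implement the same unitary up to a global phase.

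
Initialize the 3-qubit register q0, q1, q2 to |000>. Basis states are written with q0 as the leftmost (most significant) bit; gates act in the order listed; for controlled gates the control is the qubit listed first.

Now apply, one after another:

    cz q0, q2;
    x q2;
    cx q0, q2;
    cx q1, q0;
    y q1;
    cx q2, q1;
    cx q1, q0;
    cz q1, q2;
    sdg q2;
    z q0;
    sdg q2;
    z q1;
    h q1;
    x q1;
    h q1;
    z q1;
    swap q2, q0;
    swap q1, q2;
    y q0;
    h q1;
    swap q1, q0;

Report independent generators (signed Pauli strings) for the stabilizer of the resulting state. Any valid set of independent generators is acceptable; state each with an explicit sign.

One valid set of independent stabilizer generators is +XII, +IZI, +IIZ (any independent generating set of the same group is equally correct). Key observation: the block from step 13 through step 16 cancels to the identity and can be dropped.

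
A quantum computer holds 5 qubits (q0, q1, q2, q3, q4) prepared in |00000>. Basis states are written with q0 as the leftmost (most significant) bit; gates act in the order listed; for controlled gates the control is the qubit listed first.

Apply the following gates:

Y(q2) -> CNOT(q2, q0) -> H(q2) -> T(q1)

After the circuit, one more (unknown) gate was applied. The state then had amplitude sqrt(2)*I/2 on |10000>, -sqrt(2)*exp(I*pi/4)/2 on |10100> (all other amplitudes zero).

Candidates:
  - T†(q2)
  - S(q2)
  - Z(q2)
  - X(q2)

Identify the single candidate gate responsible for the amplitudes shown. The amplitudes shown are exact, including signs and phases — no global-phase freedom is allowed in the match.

The applied gate was T†(q2).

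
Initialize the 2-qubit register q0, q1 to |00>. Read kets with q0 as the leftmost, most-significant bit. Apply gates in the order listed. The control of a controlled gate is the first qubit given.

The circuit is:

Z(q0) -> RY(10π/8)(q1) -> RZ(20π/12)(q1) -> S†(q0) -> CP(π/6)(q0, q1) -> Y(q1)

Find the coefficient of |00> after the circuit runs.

The final state's coefficient on |00> equals sqrt(sqrt(2) + 2)*exp(I*pi/3)/2.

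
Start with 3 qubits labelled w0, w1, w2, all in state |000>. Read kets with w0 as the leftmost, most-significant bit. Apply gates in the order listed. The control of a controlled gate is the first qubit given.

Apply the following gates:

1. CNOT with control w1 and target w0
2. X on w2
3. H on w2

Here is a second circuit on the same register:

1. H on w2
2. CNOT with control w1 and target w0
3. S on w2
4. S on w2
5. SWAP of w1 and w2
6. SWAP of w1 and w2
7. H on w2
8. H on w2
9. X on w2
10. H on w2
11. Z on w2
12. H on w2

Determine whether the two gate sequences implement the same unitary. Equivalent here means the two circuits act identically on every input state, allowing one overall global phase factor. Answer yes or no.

Yes: on every input state the two circuits agree up to one overall phase factor.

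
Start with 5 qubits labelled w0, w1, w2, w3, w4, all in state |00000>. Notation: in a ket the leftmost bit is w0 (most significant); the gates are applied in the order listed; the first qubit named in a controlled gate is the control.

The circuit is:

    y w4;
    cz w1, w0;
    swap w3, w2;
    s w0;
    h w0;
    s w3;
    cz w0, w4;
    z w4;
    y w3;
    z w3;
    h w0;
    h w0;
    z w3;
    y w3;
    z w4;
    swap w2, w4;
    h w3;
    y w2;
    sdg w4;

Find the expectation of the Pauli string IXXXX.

The observable IXXXX averages to 0. Key observation: steps 8-15 multiply out to the identity, so the circuit reduces to the remaining gates.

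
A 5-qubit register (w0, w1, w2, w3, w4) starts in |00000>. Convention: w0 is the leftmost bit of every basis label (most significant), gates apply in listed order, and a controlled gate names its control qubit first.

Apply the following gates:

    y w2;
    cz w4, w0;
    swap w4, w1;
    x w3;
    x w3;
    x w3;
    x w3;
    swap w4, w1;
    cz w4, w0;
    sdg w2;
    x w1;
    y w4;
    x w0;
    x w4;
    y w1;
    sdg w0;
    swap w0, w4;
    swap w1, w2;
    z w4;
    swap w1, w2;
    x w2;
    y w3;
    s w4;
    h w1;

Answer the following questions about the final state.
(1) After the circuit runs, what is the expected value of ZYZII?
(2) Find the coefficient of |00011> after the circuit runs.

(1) The expectation value of ZYZII is 0. Key observation: gates 2-9 undo each other exactly, leaving only the rest of the circuit to track.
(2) The amplitude on |00011> is -sqrt(2)*I/2.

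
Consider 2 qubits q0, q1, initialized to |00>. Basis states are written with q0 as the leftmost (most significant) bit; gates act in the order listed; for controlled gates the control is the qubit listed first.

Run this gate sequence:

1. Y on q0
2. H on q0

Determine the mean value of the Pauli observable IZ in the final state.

The expectation value of IZ is 1.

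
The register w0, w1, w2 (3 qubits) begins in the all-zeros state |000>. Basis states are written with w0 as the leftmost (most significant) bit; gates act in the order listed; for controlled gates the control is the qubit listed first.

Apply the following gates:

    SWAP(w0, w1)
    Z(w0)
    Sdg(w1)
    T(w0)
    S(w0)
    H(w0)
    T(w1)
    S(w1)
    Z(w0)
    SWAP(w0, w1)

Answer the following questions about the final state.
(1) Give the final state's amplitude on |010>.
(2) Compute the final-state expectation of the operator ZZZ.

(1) The final state's coefficient on |010> equals -sqrt(2)/2.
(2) The expectation value of ZZZ is 0.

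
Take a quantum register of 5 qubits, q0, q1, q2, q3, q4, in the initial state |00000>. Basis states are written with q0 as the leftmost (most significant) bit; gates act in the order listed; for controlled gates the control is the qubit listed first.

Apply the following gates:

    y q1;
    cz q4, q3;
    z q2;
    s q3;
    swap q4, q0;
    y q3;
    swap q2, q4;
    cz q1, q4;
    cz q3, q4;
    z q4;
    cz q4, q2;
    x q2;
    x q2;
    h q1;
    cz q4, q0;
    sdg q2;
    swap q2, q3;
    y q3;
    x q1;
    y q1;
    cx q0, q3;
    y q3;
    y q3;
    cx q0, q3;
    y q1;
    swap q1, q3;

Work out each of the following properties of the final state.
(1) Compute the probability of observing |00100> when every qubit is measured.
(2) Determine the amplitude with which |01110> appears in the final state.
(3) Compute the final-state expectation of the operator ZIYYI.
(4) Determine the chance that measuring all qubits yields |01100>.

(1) Outcome |00100> occurs with probability 0. Key observation: gates 20-25 undo each other exactly, leaving only the rest of the circuit to track.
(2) The amplitude on |01110> is -sqrt(2)*I/2.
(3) The observable ZIYYI averages to 0.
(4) Outcome |01100> occurs with probability 1/2.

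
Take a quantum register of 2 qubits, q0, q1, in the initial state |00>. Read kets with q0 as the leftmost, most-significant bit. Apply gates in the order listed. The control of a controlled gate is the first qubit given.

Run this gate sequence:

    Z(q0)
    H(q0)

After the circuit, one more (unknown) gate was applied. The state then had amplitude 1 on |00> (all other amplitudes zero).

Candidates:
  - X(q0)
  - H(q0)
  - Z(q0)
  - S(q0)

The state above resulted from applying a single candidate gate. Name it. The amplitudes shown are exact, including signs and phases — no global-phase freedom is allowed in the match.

The applied gate was H(q0).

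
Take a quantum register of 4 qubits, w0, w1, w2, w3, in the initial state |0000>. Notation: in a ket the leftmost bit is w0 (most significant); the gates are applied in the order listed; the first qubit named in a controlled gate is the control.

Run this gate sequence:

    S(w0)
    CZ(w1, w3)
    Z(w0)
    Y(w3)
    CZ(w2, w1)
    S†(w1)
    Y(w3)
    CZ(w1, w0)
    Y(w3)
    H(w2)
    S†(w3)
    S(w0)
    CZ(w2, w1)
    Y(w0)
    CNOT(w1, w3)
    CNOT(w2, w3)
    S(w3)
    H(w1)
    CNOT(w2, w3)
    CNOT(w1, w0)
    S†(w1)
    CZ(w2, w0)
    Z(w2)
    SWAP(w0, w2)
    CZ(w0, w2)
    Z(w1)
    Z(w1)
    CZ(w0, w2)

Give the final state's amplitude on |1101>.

The final state's coefficient on |1101> equals -1/2. Key observation: steps 25-28 multiply out to the identity, so the circuit reduces to the remaining gates.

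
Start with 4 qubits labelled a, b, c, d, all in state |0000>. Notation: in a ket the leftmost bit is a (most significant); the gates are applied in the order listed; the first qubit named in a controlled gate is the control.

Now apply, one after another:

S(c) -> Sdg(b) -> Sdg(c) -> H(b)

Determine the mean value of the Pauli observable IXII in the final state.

In the final state, IXII has expectation 1.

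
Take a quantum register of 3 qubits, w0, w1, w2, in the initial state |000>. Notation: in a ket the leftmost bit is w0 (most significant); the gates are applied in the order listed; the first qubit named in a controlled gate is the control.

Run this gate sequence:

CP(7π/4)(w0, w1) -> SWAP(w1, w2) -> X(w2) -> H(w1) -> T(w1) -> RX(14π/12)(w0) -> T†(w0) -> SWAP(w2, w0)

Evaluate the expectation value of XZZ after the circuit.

The observable XZZ averages to 0.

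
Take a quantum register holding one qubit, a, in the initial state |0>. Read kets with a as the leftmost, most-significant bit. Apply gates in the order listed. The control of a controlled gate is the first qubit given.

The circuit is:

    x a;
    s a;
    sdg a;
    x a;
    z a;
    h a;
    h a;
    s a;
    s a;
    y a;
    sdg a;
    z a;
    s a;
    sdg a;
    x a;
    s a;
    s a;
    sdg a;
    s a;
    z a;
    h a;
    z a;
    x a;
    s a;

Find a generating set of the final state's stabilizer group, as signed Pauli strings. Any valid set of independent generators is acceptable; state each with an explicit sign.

One valid set of independent stabilizer generators is -Y (any independent generating set of the same group is equally correct). Key observation: gates 1-4 undo each other exactly, leaving only the rest of the circuit to track.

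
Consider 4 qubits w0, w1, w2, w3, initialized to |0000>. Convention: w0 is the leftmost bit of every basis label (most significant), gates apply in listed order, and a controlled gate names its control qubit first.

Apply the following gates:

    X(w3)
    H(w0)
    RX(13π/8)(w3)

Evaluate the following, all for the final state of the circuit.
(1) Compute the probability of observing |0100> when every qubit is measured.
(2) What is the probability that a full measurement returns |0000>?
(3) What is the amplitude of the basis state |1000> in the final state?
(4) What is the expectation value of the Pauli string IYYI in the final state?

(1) Outcome |0100> occurs with probability 0.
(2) A full measurement returns |0000> with probability 1/4 - sqrt(2 - sqrt(2))/8.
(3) |1000> carries amplitude -sqrt(2)*I*sin(3*pi/16)/2 in the final state.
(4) The expectation value of IYYI is 0.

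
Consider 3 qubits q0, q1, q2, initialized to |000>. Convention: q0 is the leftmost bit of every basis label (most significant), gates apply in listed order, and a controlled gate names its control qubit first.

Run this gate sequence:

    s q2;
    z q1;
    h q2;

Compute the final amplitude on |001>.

|001> carries amplitude sqrt(2)/2 in the final state.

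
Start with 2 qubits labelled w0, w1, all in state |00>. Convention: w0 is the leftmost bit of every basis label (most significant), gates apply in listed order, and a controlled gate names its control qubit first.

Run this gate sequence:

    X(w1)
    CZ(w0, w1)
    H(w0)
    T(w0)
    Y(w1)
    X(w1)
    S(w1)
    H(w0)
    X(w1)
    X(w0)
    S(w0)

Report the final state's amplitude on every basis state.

The resulting statevector has amplitude 1/2 - exp(I*pi/4)/2 on |00>, 0 on |01>, exp(3*I*pi/4)/2 + I/2 on |10>, 0 on |11>.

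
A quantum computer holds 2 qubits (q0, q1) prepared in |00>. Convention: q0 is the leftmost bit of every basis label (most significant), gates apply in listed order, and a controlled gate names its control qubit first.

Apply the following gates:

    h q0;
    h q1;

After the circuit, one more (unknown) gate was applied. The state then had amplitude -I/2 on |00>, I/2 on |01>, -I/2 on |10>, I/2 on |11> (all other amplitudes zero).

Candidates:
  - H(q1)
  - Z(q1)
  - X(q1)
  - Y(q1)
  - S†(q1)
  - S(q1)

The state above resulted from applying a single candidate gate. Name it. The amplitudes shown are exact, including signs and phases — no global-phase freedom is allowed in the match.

The unique candidate consistent with the amplitudes is Y(q1).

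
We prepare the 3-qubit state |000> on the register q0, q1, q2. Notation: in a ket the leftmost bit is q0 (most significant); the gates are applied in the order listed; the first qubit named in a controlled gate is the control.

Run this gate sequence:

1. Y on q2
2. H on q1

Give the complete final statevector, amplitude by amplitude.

The final amplitudes are sqrt(2)*I/2 on |001>, sqrt(2)*I/2 on |011>, and 0 on every other basis state.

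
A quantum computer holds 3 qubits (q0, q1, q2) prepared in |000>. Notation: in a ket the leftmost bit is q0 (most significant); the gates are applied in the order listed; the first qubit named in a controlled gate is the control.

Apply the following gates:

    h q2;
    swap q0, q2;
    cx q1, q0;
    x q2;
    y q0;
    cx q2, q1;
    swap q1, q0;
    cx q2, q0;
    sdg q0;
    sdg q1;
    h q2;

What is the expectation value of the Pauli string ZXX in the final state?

The expectation value of ZXX is 0.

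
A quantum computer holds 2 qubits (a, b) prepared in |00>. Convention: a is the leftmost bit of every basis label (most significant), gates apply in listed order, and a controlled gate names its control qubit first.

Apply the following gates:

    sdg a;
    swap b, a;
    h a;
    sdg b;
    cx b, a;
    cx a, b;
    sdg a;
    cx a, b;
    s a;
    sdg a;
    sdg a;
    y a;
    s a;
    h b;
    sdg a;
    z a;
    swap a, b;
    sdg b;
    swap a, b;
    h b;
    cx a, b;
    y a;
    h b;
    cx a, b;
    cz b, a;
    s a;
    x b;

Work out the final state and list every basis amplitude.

After the circuit, the state carries amplitude -I/2 on |00>, I/2 on |01>, I/2 on |10>, -I/2 on |11>. Key observation: steps 9-10 multiply out to the identity, so the circuit reduces to the remaining gates.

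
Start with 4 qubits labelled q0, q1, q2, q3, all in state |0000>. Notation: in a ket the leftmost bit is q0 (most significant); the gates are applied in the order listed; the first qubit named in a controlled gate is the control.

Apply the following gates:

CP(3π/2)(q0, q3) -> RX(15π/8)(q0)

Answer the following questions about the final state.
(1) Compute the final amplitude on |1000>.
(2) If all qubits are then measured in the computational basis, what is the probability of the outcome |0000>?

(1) The amplitude on |1000> is -I*sin(pi/16).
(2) Outcome |0000> occurs with probability cos(pi/16)**2.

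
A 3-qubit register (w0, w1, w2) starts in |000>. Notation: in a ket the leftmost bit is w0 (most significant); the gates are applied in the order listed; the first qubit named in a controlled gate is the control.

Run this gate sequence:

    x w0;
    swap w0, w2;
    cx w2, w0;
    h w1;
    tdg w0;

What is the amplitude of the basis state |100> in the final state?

The amplitude on |100> is 0.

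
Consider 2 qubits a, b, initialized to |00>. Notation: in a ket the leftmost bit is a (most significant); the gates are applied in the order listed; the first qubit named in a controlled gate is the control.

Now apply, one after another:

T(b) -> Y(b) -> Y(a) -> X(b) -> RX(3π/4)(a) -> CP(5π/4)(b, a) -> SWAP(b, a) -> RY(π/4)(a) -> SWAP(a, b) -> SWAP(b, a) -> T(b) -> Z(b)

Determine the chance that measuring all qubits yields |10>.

The probability of measuring |10> is 1/8.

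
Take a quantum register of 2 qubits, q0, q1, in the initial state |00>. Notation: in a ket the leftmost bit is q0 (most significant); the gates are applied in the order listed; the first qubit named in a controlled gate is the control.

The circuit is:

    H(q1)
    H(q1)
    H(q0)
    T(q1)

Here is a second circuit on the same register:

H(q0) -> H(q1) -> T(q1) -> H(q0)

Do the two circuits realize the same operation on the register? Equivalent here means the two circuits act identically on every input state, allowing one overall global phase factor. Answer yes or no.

No — the two circuits implement different unitaries, even allowing a global phase.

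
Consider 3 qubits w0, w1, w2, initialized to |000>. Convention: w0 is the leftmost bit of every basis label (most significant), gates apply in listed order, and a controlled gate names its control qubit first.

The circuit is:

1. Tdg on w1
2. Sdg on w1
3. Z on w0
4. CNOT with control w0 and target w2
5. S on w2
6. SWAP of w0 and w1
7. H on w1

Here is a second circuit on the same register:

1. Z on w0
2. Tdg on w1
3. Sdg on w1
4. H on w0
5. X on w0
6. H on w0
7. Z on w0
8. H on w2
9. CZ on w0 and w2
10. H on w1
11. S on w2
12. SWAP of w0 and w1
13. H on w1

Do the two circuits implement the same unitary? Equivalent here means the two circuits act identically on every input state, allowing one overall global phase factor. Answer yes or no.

No — the two circuits implement different unitaries, even allowing a global phase.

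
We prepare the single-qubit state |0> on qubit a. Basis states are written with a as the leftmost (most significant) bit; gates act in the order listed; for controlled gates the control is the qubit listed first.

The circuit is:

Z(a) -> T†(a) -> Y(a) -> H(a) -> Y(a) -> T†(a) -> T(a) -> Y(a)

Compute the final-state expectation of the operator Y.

The expectation value of Y is 0. Key observation: the block from step 5 through step 8 cancels to the identity and can be dropped.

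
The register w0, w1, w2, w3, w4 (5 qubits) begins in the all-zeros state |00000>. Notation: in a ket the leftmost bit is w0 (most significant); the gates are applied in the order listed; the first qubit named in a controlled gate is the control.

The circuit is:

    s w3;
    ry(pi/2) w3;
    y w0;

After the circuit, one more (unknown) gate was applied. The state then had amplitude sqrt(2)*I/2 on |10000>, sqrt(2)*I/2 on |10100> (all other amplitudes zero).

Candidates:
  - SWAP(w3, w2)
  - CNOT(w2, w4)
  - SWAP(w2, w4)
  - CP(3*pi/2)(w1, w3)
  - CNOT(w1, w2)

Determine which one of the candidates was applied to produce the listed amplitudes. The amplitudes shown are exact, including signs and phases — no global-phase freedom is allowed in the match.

The applied gate was SWAP(w3, w2).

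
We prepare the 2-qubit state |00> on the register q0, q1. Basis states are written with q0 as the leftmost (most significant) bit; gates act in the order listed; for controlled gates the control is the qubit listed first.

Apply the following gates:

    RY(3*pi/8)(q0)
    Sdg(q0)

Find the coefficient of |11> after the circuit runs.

The amplitude on |11> is 0.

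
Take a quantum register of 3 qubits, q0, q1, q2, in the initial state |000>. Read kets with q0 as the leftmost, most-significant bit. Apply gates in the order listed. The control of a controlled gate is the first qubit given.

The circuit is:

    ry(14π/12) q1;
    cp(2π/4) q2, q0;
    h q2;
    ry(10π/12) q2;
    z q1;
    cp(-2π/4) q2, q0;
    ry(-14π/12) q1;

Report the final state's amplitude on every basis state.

The final amplitudes are sqrt(3)/4 on |000>, -3/4 on |001>, -1/4 on |010>, sqrt(3)/4 on |011>, 0 on |100>, 0 on |101>, 0 on |110>, 0 on |111>.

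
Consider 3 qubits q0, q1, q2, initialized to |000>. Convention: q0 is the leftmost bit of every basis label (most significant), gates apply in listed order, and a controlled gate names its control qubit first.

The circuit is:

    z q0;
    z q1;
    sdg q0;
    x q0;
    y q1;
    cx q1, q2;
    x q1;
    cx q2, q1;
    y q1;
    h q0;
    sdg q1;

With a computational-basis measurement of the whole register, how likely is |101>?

Outcome |101> occurs with probability 1/2.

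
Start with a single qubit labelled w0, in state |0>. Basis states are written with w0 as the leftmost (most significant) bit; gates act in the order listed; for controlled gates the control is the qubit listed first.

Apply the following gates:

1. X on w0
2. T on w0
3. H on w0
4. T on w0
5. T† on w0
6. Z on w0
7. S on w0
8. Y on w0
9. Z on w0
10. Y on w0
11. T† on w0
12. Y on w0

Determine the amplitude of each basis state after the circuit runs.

The final amplitudes are sqrt(2)/2 on |0>, -sqrt(2)*exp(3*I*pi/4)/2 on |1>.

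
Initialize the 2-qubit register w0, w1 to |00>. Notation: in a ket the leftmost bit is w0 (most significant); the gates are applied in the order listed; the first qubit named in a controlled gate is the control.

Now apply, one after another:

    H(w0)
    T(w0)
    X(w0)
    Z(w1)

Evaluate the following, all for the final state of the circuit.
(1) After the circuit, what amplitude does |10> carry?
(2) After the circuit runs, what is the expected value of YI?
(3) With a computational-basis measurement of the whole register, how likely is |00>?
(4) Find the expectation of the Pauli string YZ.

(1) |10> carries amplitude sqrt(2)/2 in the final state.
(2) In the final state, YI has expectation -sqrt(2)/2.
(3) The probability of measuring |00> is 1/2.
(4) In the final state, YZ has expectation -sqrt(2)/2.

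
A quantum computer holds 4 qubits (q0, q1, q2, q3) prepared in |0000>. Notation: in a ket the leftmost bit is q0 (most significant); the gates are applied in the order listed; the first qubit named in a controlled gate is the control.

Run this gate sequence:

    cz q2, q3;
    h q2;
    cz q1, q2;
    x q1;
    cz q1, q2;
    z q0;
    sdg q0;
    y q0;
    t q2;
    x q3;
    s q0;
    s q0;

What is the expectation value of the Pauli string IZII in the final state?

In the final state, IZII has expectation -1.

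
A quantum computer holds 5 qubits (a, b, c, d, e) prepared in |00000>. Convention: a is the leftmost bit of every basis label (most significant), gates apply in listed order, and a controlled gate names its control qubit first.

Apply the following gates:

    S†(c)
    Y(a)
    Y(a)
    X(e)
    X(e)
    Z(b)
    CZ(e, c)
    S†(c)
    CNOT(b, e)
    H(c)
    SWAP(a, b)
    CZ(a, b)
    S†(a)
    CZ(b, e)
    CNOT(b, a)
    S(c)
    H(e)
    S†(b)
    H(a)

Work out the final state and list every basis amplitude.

The resulting statevector has amplitude sqrt(2)/4 on |00000>, sqrt(2)/4 on |00001>, sqrt(2)*I/4 on |00100>, sqrt(2)*I/4 on |00101>, sqrt(2)/4 on |10000>, sqrt(2)/4 on |10001>, sqrt(2)*I/4 on |10100>, sqrt(2)*I/4 on |10101>, and 0 on every other basis state.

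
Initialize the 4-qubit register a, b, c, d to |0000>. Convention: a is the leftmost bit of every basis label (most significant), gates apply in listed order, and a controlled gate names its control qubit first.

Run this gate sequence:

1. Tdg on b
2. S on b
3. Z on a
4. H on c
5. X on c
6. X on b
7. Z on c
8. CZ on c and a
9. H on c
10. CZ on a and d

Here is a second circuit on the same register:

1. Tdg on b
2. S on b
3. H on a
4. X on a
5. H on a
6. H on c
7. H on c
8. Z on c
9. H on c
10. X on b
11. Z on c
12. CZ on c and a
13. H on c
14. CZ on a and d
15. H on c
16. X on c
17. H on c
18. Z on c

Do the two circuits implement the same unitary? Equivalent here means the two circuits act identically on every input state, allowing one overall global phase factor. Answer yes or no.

Yes — the two circuits implement the same unitary up to a global phase.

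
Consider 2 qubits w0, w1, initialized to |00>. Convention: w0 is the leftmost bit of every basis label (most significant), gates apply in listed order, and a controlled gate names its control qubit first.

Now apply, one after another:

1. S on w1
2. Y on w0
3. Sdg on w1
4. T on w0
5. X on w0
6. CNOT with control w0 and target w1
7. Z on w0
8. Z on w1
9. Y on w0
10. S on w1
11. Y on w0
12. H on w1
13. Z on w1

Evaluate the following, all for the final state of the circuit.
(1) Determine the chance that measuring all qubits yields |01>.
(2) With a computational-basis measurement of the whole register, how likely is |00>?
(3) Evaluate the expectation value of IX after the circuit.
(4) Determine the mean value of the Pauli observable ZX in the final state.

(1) The probability of measuring |01> is 1/2.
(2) A full measurement returns |00> with probability 1/2.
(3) In the final state, IX has expectation -1.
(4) In the final state, ZX has expectation -1.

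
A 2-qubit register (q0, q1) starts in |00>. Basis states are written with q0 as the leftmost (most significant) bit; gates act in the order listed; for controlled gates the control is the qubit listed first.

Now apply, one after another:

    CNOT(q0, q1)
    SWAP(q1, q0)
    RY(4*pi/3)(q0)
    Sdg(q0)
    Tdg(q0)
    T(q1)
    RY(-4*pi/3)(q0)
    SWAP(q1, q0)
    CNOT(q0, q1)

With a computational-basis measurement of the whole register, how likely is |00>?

The probability of measuring |00> is 5/8 - 3*sqrt(2)/16.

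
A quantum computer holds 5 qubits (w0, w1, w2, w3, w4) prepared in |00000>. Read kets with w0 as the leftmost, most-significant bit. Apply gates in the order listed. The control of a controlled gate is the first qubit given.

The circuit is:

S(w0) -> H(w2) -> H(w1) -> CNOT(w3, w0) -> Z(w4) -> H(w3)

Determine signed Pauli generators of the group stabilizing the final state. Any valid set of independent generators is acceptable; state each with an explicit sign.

The stabilizer group can be generated by +IXIII, +IIXII, +IIIXI, +ZIIII, +IIIIZ, among other valid generating sets.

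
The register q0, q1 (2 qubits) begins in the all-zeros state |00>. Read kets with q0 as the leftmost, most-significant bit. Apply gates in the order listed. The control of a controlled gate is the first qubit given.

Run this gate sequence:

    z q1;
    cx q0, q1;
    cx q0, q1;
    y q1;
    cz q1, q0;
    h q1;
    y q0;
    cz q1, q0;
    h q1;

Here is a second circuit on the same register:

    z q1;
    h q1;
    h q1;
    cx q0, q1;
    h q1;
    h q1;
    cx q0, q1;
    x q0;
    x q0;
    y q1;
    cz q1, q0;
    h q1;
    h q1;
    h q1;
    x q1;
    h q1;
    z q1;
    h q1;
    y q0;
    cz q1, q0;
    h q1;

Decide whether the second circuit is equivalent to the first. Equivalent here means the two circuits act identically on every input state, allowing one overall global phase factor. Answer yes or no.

Yes, they are equivalent — the unitaries differ by at most a global phase.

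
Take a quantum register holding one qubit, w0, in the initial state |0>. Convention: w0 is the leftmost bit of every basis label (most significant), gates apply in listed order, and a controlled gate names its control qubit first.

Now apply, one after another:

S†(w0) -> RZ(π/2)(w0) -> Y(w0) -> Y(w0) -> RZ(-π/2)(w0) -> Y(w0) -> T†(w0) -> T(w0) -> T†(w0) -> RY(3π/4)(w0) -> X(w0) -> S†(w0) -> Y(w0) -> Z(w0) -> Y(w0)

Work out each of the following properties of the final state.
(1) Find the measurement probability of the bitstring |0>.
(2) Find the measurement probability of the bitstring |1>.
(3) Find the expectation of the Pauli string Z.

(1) The probability of measuring |0> is 1/2 - sqrt(2)/4. Key observation: steps 2-5 multiply out to the identity, so the circuit reduces to the remaining gates.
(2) A full measurement returns |1> with probability sqrt(2)/4 + 1/2.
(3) In the final state, Z has expectation -sqrt(2)/2.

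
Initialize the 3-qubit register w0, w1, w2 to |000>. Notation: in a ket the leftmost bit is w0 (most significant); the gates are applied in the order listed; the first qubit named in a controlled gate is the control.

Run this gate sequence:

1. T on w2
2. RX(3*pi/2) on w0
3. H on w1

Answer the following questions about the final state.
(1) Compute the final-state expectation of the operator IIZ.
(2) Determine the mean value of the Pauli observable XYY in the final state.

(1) The observable IIZ averages to 1.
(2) In the final state, XYY has expectation 0.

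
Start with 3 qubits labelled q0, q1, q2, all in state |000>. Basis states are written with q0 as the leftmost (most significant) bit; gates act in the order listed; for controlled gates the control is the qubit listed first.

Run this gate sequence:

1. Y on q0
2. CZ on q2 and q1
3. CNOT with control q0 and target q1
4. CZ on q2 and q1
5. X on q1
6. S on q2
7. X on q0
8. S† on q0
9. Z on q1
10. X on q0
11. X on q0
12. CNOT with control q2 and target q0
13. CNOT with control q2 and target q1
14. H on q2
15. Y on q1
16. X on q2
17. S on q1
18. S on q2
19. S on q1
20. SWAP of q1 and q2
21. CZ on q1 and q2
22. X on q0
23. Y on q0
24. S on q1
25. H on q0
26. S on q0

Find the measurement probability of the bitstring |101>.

Outcome |101> occurs with probability 1/4. Key observation: gates 10-11 undo each other exactly, leaving only the rest of the circuit to track.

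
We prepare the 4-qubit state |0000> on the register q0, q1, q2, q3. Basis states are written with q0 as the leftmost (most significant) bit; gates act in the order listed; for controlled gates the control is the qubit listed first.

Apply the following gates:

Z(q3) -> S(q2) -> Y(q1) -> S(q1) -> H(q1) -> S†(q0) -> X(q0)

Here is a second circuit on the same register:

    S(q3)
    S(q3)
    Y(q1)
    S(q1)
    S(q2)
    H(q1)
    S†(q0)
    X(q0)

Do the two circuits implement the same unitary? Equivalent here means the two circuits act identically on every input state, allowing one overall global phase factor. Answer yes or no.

Yes — the two circuits implement the same unitary up to a global phase.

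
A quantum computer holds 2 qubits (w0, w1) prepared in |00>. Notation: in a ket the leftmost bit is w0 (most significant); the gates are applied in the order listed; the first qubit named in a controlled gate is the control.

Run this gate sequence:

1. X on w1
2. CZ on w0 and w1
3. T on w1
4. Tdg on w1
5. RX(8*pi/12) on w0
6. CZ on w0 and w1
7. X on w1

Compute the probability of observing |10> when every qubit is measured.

Outcome |10> occurs with probability 3/4.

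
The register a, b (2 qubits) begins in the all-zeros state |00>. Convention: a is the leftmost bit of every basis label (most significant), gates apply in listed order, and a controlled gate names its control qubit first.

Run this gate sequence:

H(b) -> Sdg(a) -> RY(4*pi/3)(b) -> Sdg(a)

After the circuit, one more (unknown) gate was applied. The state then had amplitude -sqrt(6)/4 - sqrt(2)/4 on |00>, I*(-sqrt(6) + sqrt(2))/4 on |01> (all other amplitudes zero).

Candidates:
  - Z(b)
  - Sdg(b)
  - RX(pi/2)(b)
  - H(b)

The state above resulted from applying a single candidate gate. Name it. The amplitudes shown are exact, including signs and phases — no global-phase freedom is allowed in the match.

The applied gate was Sdg(b).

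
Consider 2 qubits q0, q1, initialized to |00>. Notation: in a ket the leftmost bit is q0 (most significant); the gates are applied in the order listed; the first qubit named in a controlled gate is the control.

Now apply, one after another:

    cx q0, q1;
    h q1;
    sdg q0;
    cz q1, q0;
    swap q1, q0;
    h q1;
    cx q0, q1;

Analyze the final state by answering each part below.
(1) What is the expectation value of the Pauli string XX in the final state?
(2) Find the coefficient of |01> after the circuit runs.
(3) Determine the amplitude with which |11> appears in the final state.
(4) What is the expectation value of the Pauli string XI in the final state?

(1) The observable XX averages to 1.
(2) |01> carries amplitude 1/2 in the final state.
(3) The amplitude on |11> is 1/2.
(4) The expectation value of XI is 1.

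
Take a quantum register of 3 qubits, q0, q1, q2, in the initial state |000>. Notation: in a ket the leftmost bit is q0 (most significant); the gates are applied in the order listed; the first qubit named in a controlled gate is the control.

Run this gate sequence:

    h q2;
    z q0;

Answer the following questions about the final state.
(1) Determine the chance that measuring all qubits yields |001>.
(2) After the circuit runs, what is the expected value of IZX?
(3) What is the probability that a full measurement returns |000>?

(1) Outcome |001> occurs with probability 1/2.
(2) In the final state, IZX has expectation 1.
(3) Outcome |000> occurs with probability 1/2.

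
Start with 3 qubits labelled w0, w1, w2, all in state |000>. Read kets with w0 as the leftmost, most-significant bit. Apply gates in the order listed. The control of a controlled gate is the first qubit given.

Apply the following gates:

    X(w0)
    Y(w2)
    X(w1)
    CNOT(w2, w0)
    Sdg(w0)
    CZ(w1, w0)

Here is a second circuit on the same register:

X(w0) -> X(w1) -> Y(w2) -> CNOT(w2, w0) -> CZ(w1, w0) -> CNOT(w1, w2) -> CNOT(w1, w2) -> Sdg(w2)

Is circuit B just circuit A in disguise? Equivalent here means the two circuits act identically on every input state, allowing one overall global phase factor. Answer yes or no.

No: there is an input state on which the two circuits produce genuinely different outputs (not merely differing by a phase).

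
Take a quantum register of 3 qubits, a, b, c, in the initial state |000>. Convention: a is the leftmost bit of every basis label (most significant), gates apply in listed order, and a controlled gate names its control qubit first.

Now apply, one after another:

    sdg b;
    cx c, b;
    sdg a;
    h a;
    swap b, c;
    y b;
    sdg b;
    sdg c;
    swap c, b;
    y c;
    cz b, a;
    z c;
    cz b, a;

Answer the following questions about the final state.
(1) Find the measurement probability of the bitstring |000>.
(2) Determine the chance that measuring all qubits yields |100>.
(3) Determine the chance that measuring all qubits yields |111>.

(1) Outcome |000> occurs with probability 1/2.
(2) The probability of measuring |100> is 1/2.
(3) Outcome |111> occurs with probability 0.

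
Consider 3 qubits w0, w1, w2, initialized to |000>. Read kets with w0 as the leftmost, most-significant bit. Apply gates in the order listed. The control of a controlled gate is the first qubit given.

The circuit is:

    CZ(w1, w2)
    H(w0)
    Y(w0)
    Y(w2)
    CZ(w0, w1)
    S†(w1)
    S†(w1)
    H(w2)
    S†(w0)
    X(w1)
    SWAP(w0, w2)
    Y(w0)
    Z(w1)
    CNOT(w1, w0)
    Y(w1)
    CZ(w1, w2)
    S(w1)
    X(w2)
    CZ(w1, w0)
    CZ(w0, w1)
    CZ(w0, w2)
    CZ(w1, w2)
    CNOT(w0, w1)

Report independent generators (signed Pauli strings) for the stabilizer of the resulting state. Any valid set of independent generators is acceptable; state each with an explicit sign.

One valid set of independent stabilizer generators is +XXZ, -IZY, +ZZI (any independent generating set of the same group is equally correct).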